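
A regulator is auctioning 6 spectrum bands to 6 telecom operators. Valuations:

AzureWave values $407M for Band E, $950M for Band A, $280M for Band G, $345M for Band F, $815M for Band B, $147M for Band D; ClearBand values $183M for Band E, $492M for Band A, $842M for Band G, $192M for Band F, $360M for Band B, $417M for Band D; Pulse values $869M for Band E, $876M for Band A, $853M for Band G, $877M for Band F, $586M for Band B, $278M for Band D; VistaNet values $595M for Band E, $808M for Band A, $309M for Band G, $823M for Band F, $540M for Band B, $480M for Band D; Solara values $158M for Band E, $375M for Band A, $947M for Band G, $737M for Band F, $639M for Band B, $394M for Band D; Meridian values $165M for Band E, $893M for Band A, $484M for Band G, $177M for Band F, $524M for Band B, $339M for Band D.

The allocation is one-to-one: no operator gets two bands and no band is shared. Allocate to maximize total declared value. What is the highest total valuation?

Optimal: AzureWave→Band B ($815M), ClearBand→Band D ($417M), Pulse→Band E ($869M), VistaNet→Band F ($823M), Solara→Band G ($947M), Meridian→Band A ($893M) — total 815+417+869+823+947+893 = $4764M.
Max-entry greedy (repeatedly take the single best remaining cell) gives $4310M, worse by 454.
Swapping ClearBand↔Solara (ClearBand→Band G $842M, Solara→Band D $394M) loses 128.
No other one-to-one assignment exceeds $4764M.

Max total: $4764M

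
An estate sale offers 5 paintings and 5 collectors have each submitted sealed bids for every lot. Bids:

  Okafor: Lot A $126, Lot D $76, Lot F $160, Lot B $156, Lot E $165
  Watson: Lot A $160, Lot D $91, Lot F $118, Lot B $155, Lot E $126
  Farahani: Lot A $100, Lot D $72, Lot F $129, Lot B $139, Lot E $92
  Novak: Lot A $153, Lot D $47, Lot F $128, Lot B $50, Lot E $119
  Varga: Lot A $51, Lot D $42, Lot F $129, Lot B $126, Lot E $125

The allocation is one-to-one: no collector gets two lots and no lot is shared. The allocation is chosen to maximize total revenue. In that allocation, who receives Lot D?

This is the linear assignment problem.
Optimal: Okafor→Lot E ($165), Watson→Lot D ($91), Farahani→Lot B ($139), Novak→Lot A ($153), Varga→Lot F ($129) — total 165+91+139+153+129 = $677.
Column-greedy (each lot in turn goes to its best remaining collector) gives $610, worse by 67.
Swapping Okafor↔Novak (Okafor→Lot A $126, Novak→Lot E $119) loses 73.
Watson's own top lot is Lot A ($160), but forcing Watson→Lot A and reassigning the rest optimally gives only $651 — worse by 26.

Watson receives Lot D.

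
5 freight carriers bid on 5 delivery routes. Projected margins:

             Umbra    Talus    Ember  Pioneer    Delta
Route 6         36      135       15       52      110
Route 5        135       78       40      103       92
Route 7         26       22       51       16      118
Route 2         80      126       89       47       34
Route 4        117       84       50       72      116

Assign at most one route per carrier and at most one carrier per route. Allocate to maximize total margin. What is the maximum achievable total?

Maximum total: $562k

Optimal: Umbra→Route 4 ($117k), Talus→Route 6 ($135k), Ember→Route 2 ($89k), Pioneer→Route 5 ($103k), Delta→Route 7 ($118k) — total 117+135+89+103+118 = $562k.
Next-best assignment: Umbra→Route 5, Talus→Route 6, Ember→Route 2, Pioneer→Route 4, Delta→Route 7 = $549k.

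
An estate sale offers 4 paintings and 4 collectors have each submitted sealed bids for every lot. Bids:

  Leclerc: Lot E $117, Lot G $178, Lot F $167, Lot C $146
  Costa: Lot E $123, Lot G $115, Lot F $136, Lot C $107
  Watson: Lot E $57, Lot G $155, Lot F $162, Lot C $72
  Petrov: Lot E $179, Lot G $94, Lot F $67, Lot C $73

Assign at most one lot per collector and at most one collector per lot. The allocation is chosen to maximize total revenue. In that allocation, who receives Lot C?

This is the linear assignment problem.
Optimal: Leclerc→Lot G ($178), Costa→Lot C ($107), Watson→Lot F ($162), Petrov→Lot E ($179) — total 178+107+162+179 = $626.
Row-greedy (each collector in turn takes its best remaining lot) gives $565, worse by 61.
Swapping Costa↔Petrov (Costa→Lot E $123, Petrov→Lot C $73) loses 90.
Every other assignment is strictly worse.
Costa's own top lot is Lot F ($136), but forcing Costa→Lot F and reassigning the rest optimally gives only $616 — worse by 10.

Costa receives Lot C.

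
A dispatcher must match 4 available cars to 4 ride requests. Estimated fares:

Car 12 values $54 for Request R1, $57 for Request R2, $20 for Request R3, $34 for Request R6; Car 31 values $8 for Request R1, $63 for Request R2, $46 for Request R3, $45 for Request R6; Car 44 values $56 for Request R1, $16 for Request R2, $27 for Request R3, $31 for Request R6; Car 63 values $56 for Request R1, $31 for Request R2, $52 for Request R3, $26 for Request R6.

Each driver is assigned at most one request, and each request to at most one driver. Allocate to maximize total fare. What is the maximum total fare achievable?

Optimal: Car 12→Request R2 ($57), Car 31→Request R6 ($45), Car 44→Request R1 ($56), Car 63→Request R3 ($52) — total 57+45+56+52 = $210.
Row-greedy (each driver in turn takes its best remaining request) gives $185, worse by 25.
Next-best assignment: Car 12→Request R6, Car 31→Request R2, Car 44→Request R1, Car 63→Request R3 = $205.
Checked against all permutations: $210 is optimal.

Maximum total: $210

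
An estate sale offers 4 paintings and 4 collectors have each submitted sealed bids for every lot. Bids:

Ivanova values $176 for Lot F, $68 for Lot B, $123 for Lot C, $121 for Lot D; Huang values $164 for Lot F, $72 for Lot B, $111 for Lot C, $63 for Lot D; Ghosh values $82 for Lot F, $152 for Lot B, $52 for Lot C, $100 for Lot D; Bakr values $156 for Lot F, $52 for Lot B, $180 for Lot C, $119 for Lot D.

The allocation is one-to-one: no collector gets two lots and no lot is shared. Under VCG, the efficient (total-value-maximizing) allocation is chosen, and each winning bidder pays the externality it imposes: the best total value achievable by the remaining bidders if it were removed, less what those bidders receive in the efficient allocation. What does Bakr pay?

Efficient allocation: Ivanova→Lot D ($121), Huang→Lot F ($164), Ghosh→Lot B ($152), Bakr→Lot C ($180); total welfare W = $617.
Bakr receives Lot C at value $180, so the others get W − 180 = $437.
Without Bakr: best allocation of the remaining 3 bidders over all 4 lots is Ivanova→Lot F ($176), Huang→Lot C ($111), Ghosh→Lot B ($152), total $439.
VCG payment = (others' best without Bakr) − (others' welfare with Bakr) = 439 − 437 = $2.

Bakr pays $2.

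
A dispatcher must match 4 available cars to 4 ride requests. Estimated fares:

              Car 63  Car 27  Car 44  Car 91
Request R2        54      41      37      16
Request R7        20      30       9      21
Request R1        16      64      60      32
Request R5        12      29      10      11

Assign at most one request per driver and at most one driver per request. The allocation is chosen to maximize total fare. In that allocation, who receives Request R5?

Car 27 receives Request R5.

Optimal: Car 63→Request R2 ($54), Car 27→Request R5 ($29), Car 44→Request R1 ($60), Car 91→Request R7 ($21) — total 54+29+60+21 = $164.
Car 27's own top request is Request R1 ($64), but forcing Car 27→Request R1 and reassigning the rest optimally gives only $149 — worse by 15.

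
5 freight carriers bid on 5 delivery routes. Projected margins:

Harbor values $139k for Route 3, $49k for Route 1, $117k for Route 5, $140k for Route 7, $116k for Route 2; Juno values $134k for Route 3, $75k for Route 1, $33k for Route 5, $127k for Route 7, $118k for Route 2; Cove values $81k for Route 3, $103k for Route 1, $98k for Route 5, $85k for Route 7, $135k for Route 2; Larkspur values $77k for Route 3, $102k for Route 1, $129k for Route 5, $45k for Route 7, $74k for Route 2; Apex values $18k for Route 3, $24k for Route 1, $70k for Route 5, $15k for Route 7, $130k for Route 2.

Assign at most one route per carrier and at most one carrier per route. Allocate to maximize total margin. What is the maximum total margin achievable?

Max total: $636k

This is a one-to-one assignment (maximum-weight bipartite matching).
Optimal: Harbor→Route 7 ($140k), Juno→Route 3 ($134k), Cove→Route 1 ($103k), Larkspur→Route 5 ($129k), Apex→Route 2 ($130k) — total 140+134+103+129+130 = $636k.
Column-greedy (each route in turn goes to its best remaining carrier) gives $628k, worse by 8.
Every other assignment is strictly worse.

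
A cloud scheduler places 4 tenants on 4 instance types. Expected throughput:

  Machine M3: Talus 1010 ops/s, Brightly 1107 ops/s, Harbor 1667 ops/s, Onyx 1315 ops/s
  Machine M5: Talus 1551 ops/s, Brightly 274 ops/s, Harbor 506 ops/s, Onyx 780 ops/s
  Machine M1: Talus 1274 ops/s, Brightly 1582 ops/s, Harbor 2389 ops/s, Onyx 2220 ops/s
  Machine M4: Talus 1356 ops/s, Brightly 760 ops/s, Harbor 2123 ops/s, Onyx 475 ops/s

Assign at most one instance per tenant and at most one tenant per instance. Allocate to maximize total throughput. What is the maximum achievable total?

Maximum total: 7001 ops/s

Optimal: Talus→Machine M5 (1551 ops/s), Brightly→Machine M3 (1107 ops/s), Harbor→Machine M4 (2123 ops/s), Onyx→Machine M1 (2220 ops/s) — total 1551+1107+2123+2220 = 7001 ops/s.
Column-greedy (each instance in turn goes to its best remaining tenant) gives 6198 ops/s, worse by 803.
Swapping Brightly↔Harbor (Brightly→Machine M4 760 ops/s, Harbor→Machine M3 1667 ops/s) loses 803.
Checked against all permutations: 7001 ops/s is optimal.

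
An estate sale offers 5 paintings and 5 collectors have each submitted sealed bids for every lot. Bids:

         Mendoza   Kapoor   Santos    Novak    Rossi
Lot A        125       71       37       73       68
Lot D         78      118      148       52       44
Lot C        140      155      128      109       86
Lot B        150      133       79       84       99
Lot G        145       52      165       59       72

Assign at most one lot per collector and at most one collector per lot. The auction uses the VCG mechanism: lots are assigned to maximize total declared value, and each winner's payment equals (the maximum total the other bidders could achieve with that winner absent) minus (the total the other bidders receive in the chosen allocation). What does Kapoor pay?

Kapoor pays $36.

Efficient allocation: Mendoza→Lot G ($145), Kapoor→Lot C ($155), Santos→Lot D ($148), Novak→Lot A ($73), Rossi→Lot B ($99); total welfare W = $620.
Kapoor receives Lot C at value $155, so the others get W − 155 = $465.
Without Kapoor: best allocation of the remaining 4 bidders over all 5 lots is Mendoza→Lot G ($145), Santos→Lot D ($148), Novak→Lot C ($109), Rossi→Lot B ($99), total $501.
VCG payment = (others' best without Kapoor) − (others' welfare with Kapoor) = 501 − 465 = $36.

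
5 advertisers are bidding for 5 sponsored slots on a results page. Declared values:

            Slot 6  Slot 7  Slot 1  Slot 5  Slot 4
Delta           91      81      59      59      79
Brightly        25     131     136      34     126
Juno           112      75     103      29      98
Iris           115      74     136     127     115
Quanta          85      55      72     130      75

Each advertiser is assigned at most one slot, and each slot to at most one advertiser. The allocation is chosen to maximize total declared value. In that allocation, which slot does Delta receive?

Delta receives Slot 4.

Optimal: Delta→Slot 4 ($79), Brightly→Slot 7 ($131), Juno→Slot 6 ($112), Iris→Slot 1 ($136), Quanta→Slot 5 ($130) — total 79+131+112+136+130 = $588.
Next-best assignment: Delta→Slot 6, Brightly→Slot 7, Juno→Slot 4, Iris→Slot 1, Quanta→Slot 5 = $586.
Swapping Iris↔Delta (Iris→Slot 4 $115, Delta→Slot 1 $59) loses 41.
No other one-to-one assignment exceeds $588.
Delta's own top slot is Slot 6 ($91), but forcing Delta→Slot 6 and reassigning the rest optimally gives only $586 — worse by 2.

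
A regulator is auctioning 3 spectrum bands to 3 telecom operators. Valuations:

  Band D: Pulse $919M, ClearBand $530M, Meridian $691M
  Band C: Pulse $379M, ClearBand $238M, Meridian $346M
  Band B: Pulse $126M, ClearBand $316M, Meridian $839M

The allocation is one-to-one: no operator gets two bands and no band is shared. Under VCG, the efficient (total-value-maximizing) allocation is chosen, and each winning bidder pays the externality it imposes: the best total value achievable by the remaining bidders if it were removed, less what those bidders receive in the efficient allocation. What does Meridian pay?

Efficient allocation: Pulse→Band D ($919M), ClearBand→Band C ($238M), Meridian→Band B ($839M); total welfare W = $1996M.
Meridian receives Band B at value $839M, so the others get W − 839 = $1157M.
Without Meridian: best allocation of the remaining 2 bidders over all 3 bands is Pulse→Band D ($919M), ClearBand→Band B ($316M), total $1235M.
VCG payment = (others' best without Meridian) − (others' welfare with Meridian) = 1235 − 1157 = $78M.

Meridian pays $78M.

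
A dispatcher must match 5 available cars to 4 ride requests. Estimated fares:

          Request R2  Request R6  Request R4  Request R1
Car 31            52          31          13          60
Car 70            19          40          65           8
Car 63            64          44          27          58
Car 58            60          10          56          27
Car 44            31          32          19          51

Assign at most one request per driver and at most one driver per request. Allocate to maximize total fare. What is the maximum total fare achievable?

Maximum total: $229

This is a one-to-one assignment (maximum-weight bipartite matching).
Optimal: Car 58→Request R2 ($60), Car 63→Request R6 ($44), Car 70→Request R4 ($65), Car 31→Request R1 ($60) — total 60+44+65+60 = $229.
Max-entry greedy (repeatedly take the single best remaining cell) gives $221, worse by 8.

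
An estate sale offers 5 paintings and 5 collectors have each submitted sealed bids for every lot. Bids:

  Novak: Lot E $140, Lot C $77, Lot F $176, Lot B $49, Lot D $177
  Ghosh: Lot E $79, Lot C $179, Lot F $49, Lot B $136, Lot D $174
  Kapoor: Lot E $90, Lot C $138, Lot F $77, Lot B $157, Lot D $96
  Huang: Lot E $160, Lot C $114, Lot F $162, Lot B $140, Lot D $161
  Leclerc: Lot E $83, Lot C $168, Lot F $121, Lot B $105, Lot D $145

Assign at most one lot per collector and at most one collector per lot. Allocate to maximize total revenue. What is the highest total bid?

Optimal: Novak→Lot F ($176), Ghosh→Lot D ($174), Kapoor→Lot B ($157), Huang→Lot E ($160), Leclerc→Lot C ($168) — total 176+174+157+160+168 = $835.
Row-greedy (each collector in turn takes its best remaining lot) gives $758, worse by 77.
Swapping Kapoor↔Leclerc (Kapoor→Lot C $138, Leclerc→Lot B $105) loses 82.
No other one-to-one assignment exceeds $835.

Max total: $835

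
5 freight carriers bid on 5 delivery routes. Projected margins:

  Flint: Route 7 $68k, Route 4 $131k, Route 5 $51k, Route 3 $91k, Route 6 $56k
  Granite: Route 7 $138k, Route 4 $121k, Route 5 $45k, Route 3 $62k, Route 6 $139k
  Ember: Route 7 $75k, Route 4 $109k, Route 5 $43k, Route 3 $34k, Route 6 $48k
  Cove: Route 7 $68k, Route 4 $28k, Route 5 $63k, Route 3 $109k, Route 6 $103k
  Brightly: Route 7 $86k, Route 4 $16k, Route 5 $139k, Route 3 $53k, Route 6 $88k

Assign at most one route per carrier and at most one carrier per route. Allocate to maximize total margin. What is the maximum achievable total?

This is the linear assignment problem.
Optimal: Flint→Route 4 ($131k), Granite→Route 6 ($139k), Ember→Route 7 ($75k), Cove→Route 3 ($109k), Brightly→Route 5 ($139k) — total 131+139+75+109+139 = $593k.
Column-greedy (each route in turn goes to its best remaining carrier) gives $565k, worse by 28.
Next-best assignment: Flint→Route 3, Granite→Route 7, Ember→Route 4, Cove→Route 6, Brightly→Route 5 = $580k.
No other one-to-one assignment exceeds $593k.

Max total: $593k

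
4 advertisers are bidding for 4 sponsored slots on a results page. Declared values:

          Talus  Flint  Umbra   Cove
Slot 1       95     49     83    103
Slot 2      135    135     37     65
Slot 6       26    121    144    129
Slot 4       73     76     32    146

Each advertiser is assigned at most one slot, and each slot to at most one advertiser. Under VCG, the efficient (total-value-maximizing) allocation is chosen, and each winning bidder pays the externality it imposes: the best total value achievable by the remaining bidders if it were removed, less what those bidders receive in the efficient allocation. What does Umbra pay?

Umbra pays $26.

Efficient allocation: Talus→Slot 1 ($95), Flint→Slot 2 ($135), Umbra→Slot 6 ($144), Cove→Slot 4 ($146); total welfare W = $520.
Umbra receives Slot 6 at value $144, so the others get W − 144 = $376.
Without Umbra: best allocation of the remaining 3 bidders over all 4 slots is Talus→Slot 2 ($135), Flint→Slot 6 ($121), Cove→Slot 4 ($146), total $402.
VCG payment = (others' best without Umbra) − (others' welfare with Umbra) = 402 − 376 = $26.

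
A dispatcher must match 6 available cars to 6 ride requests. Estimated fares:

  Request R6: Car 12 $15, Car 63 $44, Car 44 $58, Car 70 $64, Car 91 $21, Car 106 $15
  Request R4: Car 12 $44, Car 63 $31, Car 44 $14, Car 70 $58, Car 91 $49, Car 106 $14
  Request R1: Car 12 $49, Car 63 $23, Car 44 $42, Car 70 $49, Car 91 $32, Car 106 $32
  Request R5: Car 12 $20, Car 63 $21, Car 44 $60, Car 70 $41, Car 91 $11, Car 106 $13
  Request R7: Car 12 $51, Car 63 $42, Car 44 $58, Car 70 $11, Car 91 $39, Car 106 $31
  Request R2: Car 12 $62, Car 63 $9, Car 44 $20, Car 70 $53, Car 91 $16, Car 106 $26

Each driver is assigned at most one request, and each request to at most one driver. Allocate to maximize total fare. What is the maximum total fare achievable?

Maximum total: $309

Optimal: Car 12→Request R2 ($62), Car 63→Request R7 ($42), Car 44→Request R5 ($60), Car 70→Request R6 ($64), Car 91→Request R4 ($49), Car 106→Request R1 ($32) — total 62+42+60+64+49+32 = $309.
Column-greedy (each request in turn goes to its best remaining driver) gives $290, worse by 19.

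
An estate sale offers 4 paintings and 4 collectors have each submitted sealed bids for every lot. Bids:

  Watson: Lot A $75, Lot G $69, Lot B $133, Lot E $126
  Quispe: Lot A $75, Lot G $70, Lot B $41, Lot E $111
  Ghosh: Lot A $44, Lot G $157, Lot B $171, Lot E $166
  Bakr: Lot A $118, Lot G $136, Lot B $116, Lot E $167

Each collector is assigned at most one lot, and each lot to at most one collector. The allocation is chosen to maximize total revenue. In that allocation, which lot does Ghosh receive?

Ghosh receives Lot G.

Optimal: Watson→Lot B ($133), Quispe→Lot A ($75), Ghosh→Lot G ($157), Bakr→Lot E ($167) — total 133+75+157+167 = $532.
Max-entry greedy (repeatedly take the single best remaining cell) gives $483, worse by 49.
Swapping Watson↔Quispe (Watson→Lot A $75, Quispe→Lot B $41) loses 92.
Ghosh's own top lot is Lot B ($171), but forcing Ghosh→Lot B and reassigning the rest optimally gives only $508 — worse by 24.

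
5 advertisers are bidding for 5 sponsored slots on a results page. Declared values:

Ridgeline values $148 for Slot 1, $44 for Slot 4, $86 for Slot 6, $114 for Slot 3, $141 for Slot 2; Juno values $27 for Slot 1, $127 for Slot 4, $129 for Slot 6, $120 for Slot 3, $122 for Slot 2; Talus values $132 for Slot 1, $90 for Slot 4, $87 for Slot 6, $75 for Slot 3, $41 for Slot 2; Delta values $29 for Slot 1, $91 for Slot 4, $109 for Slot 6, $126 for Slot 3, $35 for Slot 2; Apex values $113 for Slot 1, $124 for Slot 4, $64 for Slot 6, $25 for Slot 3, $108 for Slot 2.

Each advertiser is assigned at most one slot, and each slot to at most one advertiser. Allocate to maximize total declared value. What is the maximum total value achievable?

This is a one-to-one assignment (maximum-weight bipartite matching).
Optimal: Ridgeline→Slot 2 ($141), Juno→Slot 6 ($129), Talus→Slot 1 ($132), Delta→Slot 3 ($126), Apex→Slot 4 ($124) — total 141+129+132+126+124 = $652.
Column-greedy (each slot in turn goes to its best remaining advertiser) gives $567, worse by 85.
Next-best assignment: Ridgeline→Slot 2, Juno→Slot 3, Talus→Slot 1, Delta→Slot 6, Apex→Slot 4 = $626.
Every other assignment is strictly worse.

Maximum total: $652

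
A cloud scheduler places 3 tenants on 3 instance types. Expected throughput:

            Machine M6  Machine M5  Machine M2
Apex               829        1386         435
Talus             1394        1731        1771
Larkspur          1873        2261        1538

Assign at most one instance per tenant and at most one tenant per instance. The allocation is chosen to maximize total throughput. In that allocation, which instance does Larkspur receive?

Optimal: Apex→Machine M5 (1386 ops/s), Talus→Machine M2 (1771 ops/s), Larkspur→Machine M6 (1873 ops/s) — total 1386+1771+1873 = 5030 ops/s.
Column-greedy (each instance in turn goes to its best remaining tenant) gives 4039 ops/s, worse by 991.
Larkspur's own top instance is Machine M5 (2261 ops/s), but forcing Larkspur→Machine M5 and reassigning the rest optimally gives only 4861 ops/s — worse by 169.

Larkspur receives Machine M6.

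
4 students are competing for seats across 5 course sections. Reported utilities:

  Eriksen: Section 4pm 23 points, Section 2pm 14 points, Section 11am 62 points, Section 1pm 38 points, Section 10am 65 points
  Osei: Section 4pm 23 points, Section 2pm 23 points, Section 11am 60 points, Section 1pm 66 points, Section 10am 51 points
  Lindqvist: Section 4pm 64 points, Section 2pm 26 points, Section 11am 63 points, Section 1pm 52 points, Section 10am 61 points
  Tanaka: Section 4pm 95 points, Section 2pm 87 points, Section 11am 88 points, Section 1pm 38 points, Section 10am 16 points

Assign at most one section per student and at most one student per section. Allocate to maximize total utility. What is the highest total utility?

Optimal: Eriksen→Section 10am (65 points), Osei→Section 1pm (66 points), Lindqvist→Section 11am (63 points), Tanaka→Section 4pm (95 points) — total 65+66+63+95 = 289 points.
Row-greedy (each student in turn takes its best remaining section) gives 283 points, worse by 6.
Next-best assignment: Eriksen→Section 11am, Osei→Section 1pm, Lindqvist→Section 10am, Tanaka→Section 4pm = 284 points.

Maximum total: 289 points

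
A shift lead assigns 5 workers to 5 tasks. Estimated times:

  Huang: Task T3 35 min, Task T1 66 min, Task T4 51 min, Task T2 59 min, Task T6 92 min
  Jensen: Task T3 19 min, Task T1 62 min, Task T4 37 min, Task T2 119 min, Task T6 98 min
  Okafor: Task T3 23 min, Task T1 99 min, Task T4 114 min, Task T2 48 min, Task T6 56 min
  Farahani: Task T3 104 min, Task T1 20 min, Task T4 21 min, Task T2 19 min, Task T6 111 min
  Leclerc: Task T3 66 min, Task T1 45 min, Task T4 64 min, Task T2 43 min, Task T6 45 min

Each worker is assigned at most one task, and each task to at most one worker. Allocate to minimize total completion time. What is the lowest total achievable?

Optimal: Huang→Task T4 (51 min), Jensen→Task T3 (19 min), Okafor→Task T2 (48 min), Farahani→Task T1 (20 min), Leclerc→Task T6 (45 min) — total 51+19+48+20+45 = 183 min.
Min-entry greedy (repeatedly take the single cheapest remaining cell) gives 190 min, worse by 7.
Swapping Leclerc↔Okafor (Leclerc→Task T2 43 min, Okafor→Task T6 56 min) adds 6.
No other one-to-one assignment undercuts 183 min.

Minimum total: 183 min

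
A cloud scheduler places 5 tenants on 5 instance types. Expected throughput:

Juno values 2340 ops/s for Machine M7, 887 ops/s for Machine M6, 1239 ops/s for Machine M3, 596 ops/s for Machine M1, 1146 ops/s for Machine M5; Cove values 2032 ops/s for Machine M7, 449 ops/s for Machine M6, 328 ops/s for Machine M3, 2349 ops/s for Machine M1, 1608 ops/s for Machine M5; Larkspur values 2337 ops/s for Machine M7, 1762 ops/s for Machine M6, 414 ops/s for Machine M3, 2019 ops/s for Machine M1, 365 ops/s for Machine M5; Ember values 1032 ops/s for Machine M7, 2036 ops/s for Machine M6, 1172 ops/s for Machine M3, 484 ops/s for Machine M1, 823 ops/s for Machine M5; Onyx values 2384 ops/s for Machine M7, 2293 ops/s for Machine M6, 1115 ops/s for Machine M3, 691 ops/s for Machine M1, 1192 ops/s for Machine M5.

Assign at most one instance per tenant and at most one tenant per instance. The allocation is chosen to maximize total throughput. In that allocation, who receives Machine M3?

Treat this as an assignment problem: match each tenant to one instance.
Optimal: Juno→Machine M7 (2340 ops/s), Cove→Machine M5 (1608 ops/s), Larkspur→Machine M1 (2019 ops/s), Ember→Machine M3 (1172 ops/s), Onyx→Machine M6 (2293 ops/s) — total 2340+1608+2019+1172+2293 = 9432 ops/s.
Column-greedy (each instance in turn goes to its best remaining tenant) gives 8373 ops/s, worse by 1059.
Every other assignment is strictly worse.
Ember's own top instance is Machine M6 (2036 ops/s), but forcing Ember→Machine M6 and reassigning the rest optimally gives only 9286 ops/s — worse by 146.

Ember receives Machine M3.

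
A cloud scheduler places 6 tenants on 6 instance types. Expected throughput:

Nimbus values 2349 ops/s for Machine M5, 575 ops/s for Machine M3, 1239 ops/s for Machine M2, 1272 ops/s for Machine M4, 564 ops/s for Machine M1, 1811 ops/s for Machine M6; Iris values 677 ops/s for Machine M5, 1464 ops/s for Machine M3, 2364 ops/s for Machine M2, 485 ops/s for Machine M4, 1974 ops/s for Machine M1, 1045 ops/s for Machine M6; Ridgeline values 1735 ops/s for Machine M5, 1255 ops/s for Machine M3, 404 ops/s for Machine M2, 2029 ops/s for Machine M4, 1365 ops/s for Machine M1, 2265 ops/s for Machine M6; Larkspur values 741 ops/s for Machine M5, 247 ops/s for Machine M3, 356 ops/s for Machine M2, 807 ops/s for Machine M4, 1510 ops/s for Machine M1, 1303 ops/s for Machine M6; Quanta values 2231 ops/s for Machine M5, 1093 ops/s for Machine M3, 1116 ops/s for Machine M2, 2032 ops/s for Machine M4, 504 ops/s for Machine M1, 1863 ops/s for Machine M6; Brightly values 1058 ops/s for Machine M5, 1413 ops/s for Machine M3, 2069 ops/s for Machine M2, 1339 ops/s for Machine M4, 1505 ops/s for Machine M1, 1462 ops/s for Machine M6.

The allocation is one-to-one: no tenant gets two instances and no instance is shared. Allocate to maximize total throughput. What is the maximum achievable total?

Maximum total: 11933 ops/s

Optimal: Nimbus→Machine M5 (2349 ops/s), Iris→Machine M2 (2364 ops/s), Ridgeline→Machine M6 (2265 ops/s), Larkspur→Machine M1 (1510 ops/s), Quanta→Machine M4 (2032 ops/s), Brightly→Machine M3 (1413 ops/s) — total 2349+2364+2265+1510+2032+1413 = 11933 ops/s.
Column-greedy (each instance in turn goes to its best remaining tenant) gives 11689 ops/s, worse by 244.
Next-best assignment: Nimbus→Machine M5, Iris→Machine M3, Ridgeline→Machine M6, Larkspur→Machine M1, Quanta→Machine M4, Brightly→Machine M2 = 11689 ops/s.
Swapping Quanta↔Iris (Quanta→Machine M2 1116 ops/s, Iris→Machine M4 485 ops/s) loses 2795.
No other one-to-one assignment exceeds 11933 ops/s.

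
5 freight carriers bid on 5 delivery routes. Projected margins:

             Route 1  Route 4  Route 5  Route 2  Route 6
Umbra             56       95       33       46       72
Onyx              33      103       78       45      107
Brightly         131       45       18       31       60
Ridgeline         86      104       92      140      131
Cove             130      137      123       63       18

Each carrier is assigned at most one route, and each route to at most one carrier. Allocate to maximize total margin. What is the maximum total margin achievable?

Optimal: Umbra→Route 4 ($95k), Onyx→Route 6 ($107k), Brightly→Route 1 ($131k), Ridgeline→Route 2 ($140k), Cove→Route 5 ($123k) — total 95+107+131+140+123 = $596k.
Column-greedy (each route in turn goes to its best remaining carrier) gives $513k, worse by 83.
Swapping Ridgeline↔Umbra (Ridgeline→Route 4 $104k, Umbra→Route 2 $46k) loses 85.

Max total: $596k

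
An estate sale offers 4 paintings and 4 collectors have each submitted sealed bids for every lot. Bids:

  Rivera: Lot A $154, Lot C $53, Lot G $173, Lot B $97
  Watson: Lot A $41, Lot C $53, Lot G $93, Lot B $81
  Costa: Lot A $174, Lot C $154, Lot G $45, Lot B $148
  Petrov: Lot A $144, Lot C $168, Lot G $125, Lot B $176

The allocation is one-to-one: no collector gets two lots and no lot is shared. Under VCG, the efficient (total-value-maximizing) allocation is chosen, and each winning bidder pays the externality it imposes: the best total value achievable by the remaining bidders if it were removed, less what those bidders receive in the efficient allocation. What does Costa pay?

Costa pays $1.

Efficient allocation: Rivera→Lot G ($173), Watson→Lot B ($81), Costa→Lot A ($174), Petrov→Lot C ($168); total welfare W = $596.
Costa receives Lot A at value $174, so the others get W − 174 = $422.
Without Costa: best allocation of the remaining 3 bidders over all 4 lots is Rivera→Lot A ($154), Watson→Lot G ($93), Petrov→Lot B ($176), total $423.
VCG payment = (others' best without Costa) − (others' welfare with Costa) = 423 − 422 = $1.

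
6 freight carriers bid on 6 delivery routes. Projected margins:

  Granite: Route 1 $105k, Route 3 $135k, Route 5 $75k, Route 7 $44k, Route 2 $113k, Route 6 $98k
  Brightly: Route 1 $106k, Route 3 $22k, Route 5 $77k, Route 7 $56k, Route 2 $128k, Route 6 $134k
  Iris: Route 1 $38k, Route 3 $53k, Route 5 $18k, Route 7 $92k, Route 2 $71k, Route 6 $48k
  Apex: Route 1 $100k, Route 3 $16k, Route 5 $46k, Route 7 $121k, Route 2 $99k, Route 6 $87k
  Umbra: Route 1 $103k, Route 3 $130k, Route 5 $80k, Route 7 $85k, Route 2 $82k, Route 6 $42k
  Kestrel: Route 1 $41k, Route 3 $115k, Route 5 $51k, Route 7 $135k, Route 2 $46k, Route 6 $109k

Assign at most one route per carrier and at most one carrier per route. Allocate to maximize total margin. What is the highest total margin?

Maximum total: $655k

This is a one-to-one assignment (maximum-weight bipartite matching).
Optimal: Granite→Route 3 ($135k), Brightly→Route 6 ($134k), Iris→Route 2 ($71k), Apex→Route 1 ($100k), Umbra→Route 5 ($80k), Kestrel→Route 7 ($135k) — total 135+134+71+100+80+135 = $655k.
Row-greedy (each carrier in turn takes its best remaining route) gives $594k, worse by 61.
Every other assignment is strictly worse.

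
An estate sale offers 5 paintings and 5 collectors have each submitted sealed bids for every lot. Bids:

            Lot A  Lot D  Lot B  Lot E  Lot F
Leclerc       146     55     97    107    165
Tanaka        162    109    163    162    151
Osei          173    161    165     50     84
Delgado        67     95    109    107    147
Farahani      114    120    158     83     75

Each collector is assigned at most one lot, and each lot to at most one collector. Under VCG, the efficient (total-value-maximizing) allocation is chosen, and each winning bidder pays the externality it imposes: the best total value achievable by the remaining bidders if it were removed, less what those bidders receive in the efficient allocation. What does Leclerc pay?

Efficient allocation: Leclerc→Lot A ($146), Tanaka→Lot E ($162), Osei→Lot D ($161), Delgado→Lot F ($147), Farahani→Lot B ($158); total welfare W = $774.
Leclerc receives Lot A at value $146, so the others get W − 146 = $628.
Without Leclerc: best allocation of the remaining 4 bidders over all 5 lots is Tanaka→Lot E ($162), Osei→Lot A ($173), Delgado→Lot F ($147), Farahani→Lot B ($158), total $640.
VCG payment = (others' best without Leclerc) − (others' welfare with Leclerc) = 640 − 628 = $12.

Leclerc pays $12.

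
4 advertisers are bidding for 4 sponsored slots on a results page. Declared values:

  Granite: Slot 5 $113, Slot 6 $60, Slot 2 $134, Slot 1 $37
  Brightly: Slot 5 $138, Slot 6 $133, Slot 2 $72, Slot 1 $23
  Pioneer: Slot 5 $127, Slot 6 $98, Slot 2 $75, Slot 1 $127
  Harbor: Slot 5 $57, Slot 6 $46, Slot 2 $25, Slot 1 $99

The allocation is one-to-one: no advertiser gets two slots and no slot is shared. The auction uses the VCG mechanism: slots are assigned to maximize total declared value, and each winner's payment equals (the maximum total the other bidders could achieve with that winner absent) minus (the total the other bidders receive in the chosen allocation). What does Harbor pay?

Efficient allocation: Granite→Slot 2 ($134), Brightly→Slot 6 ($133), Pioneer→Slot 5 ($127), Harbor→Slot 1 ($99); total welfare W = $493.
Harbor receives Slot 1 at value $99, so the others get W − 99 = $394.
Without Harbor: best allocation of the remaining 3 bidders over all 4 slots is Granite→Slot 2 ($134), Brightly→Slot 5 ($138), Pioneer→Slot 1 ($127), total $399.
VCG payment = (others' best without Harbor) − (others' welfare with Harbor) = 399 − 394 = $5.

Harbor pays $5.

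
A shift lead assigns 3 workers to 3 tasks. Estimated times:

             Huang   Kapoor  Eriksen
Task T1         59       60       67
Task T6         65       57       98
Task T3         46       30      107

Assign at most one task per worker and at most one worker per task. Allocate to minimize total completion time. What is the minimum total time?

Minimum total: 162 min

Treat this as an assignment problem: match each worker to one task.
Optimal: Huang→Task T6 (65 min), Kapoor→Task T3 (30 min), Eriksen→Task T1 (67 min) — total 65+30+67 = 162 min.
Min-entry greedy (repeatedly take the single cheapest remaining cell) gives 187 min, worse by 25.
Checked against all permutations: 162 min is optimal.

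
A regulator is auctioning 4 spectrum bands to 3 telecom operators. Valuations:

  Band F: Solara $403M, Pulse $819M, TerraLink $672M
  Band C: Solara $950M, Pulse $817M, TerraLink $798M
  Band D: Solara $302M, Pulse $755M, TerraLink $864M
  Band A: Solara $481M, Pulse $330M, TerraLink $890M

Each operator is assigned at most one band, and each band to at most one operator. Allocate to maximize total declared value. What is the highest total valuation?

Maximum total: $2659M

Optimal: Solara→Band C ($950M), Pulse→Band F ($819M), TerraLink→Band A ($890M) — total 950+819+890 = $2659M.
Column-greedy (each band in turn goes to its best remaining operator) gives $2633M, worse by 26.
Next-best assignment: Solara→Band C, Pulse→Band F, TerraLink→Band D = $2633M.
Swapping TerraLink↔Solara (TerraLink→Band C $798M, Solara→Band A $481M) loses 561.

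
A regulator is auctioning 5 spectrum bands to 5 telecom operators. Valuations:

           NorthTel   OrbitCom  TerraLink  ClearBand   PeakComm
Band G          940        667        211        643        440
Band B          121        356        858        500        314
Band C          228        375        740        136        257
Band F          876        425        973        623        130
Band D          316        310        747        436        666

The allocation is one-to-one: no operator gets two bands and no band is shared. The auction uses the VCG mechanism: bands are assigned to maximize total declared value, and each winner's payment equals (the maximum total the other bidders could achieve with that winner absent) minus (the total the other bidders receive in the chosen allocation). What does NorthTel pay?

NorthTel pays $292M.

Efficient allocation: NorthTel→Band G ($940M), OrbitCom→Band C ($375M), TerraLink→Band B ($858M), ClearBand→Band F ($623M), PeakComm→Band D ($666M); total welfare W = $3462M.
NorthTel receives Band G at value $940M, so the others get W − 940 = $2522M.
Without NorthTel: best allocation of the remaining 4 bidders over all 5 bands is OrbitCom→Band G ($667M), TerraLink→Band B ($858M), ClearBand→Band F ($623M), PeakComm→Band D ($666M), total $2814M.
VCG payment = (others' best without NorthTel) − (others' welfare with NorthTel) = 2814 − 2522 = $292M.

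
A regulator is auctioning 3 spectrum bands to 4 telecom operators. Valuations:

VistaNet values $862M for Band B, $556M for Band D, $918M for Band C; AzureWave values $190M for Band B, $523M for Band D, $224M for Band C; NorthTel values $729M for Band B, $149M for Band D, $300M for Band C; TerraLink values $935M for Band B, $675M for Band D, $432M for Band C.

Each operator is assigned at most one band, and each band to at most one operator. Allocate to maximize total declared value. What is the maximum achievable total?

Maximum total: $2376M

Optimal: TerraLink→Band B ($935M), AzureWave→Band D ($523M), VistaNet→Band C ($918M) — total 935+523+918 = $2376M.
Column-greedy (each band in turn goes to its best remaining operator) gives $1791M, worse by 585.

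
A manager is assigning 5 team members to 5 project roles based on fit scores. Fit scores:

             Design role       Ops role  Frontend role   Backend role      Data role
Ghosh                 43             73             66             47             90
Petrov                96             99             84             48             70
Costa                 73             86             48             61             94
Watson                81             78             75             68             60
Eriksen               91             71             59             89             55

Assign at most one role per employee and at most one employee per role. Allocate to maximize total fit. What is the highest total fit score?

This is the linear assignment problem.
Optimal: Ghosh→Data role (90 pts), Petrov→Design role (96 pts), Costa→Ops role (86 pts), Watson→Frontend role (75 pts), Eriksen→Backend role (89 pts) — total 90+96+86+75+89 = 436 pts.
Row-greedy (each employee in turn takes its best remaining role) gives 426 pts, worse by 10.
Next-best assignment: Ghosh→Data role, Petrov→Frontend role, Costa→Ops role, Watson→Design role, Eriksen→Backend role = 430 pts.

Maximum total: 436 pts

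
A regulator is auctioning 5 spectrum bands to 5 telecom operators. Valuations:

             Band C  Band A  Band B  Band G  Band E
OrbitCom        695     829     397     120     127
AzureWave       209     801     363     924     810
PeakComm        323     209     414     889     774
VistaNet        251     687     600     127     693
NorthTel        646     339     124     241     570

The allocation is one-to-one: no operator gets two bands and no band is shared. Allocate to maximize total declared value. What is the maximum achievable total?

Maximum total: $3774M

Optimal: OrbitCom→Band A ($829M), AzureWave→Band E ($810M), PeakComm→Band G ($889M), VistaNet→Band B ($600M), NorthTel→Band C ($646M) — total 829+810+889+600+646 = $3774M.
Column-greedy (each band in turn goes to its best remaining operator) gives $3555M, worse by 219.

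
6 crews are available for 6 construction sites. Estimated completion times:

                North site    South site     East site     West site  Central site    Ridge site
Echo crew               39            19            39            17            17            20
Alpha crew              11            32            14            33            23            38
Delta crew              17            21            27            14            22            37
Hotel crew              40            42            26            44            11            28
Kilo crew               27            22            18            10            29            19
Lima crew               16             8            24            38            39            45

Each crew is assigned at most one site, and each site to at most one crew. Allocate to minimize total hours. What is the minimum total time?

Optimal: Echo crew→Ridge site (20 hours), Alpha crew→East site (14 hours), Delta crew→North site (17 hours), Hotel crew→Central site (11 hours), Kilo crew→West site (10 hours), Lima crew→South site (8 hours) — total 20+14+17+11+10+8 = 80 hours.
Row-greedy (each crew in turn takes its cheapest remaining site) gives 123 hours, worse by 43.
Swapping Kilo crew↔Lima crew (Kilo crew→South site 22 hours, Lima crew→West site 38 hours) adds 42.

Min total: 80 hours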